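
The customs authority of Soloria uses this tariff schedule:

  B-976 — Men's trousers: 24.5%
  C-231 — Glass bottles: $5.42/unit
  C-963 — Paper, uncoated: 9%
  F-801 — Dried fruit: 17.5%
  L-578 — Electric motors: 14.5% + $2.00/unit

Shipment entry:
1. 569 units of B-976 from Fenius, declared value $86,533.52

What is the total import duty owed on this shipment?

Line 1 (B-976, Fenius, 569 units, $86,533.52):
Base rate for B-976 is 24.5%.
Duty = $86,533.52 × 24.5% = $21,200.71.

$21,200.71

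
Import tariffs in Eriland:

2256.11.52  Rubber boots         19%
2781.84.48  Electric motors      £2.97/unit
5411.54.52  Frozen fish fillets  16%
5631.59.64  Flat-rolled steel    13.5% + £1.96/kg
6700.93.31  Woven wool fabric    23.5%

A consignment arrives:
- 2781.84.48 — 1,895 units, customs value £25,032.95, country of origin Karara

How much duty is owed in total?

Line 1 (2781.84.48, Karara, 1,895 units, £25,032.95):
Base rate for 2781.84.48 is £2.97/unit.
Duty = 1,895 × £2.97 = £5,628.15.

£5,628.15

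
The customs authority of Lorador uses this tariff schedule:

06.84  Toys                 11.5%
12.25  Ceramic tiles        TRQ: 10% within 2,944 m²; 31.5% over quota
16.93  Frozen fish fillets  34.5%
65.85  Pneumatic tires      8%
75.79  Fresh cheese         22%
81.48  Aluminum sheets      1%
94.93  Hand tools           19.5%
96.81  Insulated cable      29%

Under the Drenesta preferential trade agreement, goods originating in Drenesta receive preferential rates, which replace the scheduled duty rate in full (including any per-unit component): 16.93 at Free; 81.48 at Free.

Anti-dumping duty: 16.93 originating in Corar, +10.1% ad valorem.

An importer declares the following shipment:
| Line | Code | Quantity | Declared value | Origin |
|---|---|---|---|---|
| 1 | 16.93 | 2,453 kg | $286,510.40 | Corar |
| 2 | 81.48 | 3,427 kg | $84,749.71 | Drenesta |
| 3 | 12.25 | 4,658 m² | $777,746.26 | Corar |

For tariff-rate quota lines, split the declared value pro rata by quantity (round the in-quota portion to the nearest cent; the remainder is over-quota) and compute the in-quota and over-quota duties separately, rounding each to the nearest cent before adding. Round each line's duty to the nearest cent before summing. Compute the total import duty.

Line 1 (16.93, Corar, 2,453 kg, $286,510.40):
Base rate for 16.93 is 34.5%.
16.93 has an FTA preferential rate, but origin Corar is not Drenesta; base rate stands.
Additional duty on 16.93 from Corar: +10.1%. Applied ad valorem rate: 34.5% + 10.1% = 44.6%.
Duty = $286,510.40 × 44.6% = $127,783.64.
Line 2 (81.48, Drenesta, 3,427 kg, $84,749.71):
Base rate for 81.48 is 1%.
Origin Drenesta qualifies under the Lorador–Drenesta agreement and 81.48 is covered: preferential rate Free applies instead.
Duty = $84,749.71 × 0% = $0.00.
Line 3 (12.25, Corar, 4,658 m², $777,746.26):
Code 12.25 is under a tariff-rate quota (threshold 2,944 m²). In-quota: 2,944 m² at 10%; over-quota: 1,714 m² at 31.5%.
Pro-rata value split: in-quota = $777,746.26 × 2,944/4,658 = $491,559.68; over-quota = $777,746.26 − $491,559.68 = $286,186.58.
In-quota duty = $491,559.68 × 10% = $49,155.97. Over-quota duty = $286,186.58 × 31.5% = $90,148.77.
Line duty = $49,155.97 + $90,148.77 = $139,304.74.
Total = $127,783.64 + $0.00 + $139,304.74 = $267,088.38.

$267,088.38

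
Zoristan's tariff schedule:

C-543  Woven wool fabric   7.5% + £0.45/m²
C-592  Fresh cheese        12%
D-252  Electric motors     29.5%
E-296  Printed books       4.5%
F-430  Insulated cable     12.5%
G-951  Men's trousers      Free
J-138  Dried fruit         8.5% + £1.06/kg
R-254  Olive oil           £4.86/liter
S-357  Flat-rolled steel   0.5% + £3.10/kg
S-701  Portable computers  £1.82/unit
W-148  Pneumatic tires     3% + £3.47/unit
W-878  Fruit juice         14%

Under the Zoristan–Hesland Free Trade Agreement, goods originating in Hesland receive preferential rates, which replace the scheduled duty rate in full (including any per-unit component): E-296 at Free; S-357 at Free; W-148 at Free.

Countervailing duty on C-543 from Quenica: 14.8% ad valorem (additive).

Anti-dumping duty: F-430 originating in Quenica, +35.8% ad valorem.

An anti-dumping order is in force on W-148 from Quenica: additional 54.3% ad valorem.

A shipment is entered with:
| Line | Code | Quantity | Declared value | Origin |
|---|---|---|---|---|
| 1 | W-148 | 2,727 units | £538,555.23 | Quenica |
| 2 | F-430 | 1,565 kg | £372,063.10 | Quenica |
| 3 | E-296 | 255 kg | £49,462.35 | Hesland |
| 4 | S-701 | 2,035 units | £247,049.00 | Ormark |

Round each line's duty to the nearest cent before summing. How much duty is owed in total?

£501,465.02

Line 1 (W-148, Quenica, 2,727 units, £538,555.23):
Base rate for W-148 is 3% + £3.47/unit.
W-148 has an FTA preferential rate, but origin Quenica is not Hesland; base rate stands.
Additional duty on W-148 from Quenica: +54.3%. Applied ad valorem rate: 3% + 54.3% = 57.3%.
Duty = £538,555.23 × 57.3% + 2,727 × £3.47 = £318,054.84.
Line 2 (F-430, Quenica, 1,565 kg, £372,063.10):
Base rate for F-430 is 12.5%.
Additional duty on F-430 from Quenica: +35.8%. Applied ad valorem rate: 12.5% + 35.8% = 48.3%.
Duty = £372,063.10 × 48.3% = £179,706.48.
Line 3 (E-296, Hesland, 255 kg, £49,462.35):
Base rate for E-296 is 4.5%.
Origin Hesland qualifies under the Zoristan–Hesland agreement and E-296 is covered: preferential rate Free applies instead.
Duty = £49,462.35 × 0% = £0.00.
Line 4 (S-701, Ormark, 2,035 units, £247,049.00):
Base rate for S-701 is £1.82/unit.
Duty = 2,035 × £1.82 = £3,703.70.
Total = £318,054.84 + £179,706.48 + £0.00 + £3,703.70 = £501,465.02.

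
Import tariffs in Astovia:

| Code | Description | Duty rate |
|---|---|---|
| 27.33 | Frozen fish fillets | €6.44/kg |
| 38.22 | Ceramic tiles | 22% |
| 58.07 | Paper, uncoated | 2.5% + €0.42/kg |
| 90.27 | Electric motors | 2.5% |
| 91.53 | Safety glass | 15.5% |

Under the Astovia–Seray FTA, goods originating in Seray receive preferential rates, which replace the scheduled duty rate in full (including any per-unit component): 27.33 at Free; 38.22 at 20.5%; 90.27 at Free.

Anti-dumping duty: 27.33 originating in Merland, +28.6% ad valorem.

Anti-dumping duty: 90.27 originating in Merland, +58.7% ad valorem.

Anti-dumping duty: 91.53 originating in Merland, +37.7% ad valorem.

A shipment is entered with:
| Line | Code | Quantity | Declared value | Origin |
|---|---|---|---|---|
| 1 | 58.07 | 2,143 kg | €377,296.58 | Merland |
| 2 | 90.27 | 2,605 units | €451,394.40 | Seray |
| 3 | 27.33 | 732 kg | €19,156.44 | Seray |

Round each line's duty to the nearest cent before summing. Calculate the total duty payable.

Line 1 (58.07, Merland, 2,143 kg, €377,296.58):
Base rate for 58.07 is 2.5% + €0.42/kg.
Duty = €377,296.58 × 2.5% + 2,143 × €0.42 = €10,332.47.
Line 2 (90.27, Seray, 2,605 units, €451,394.40):
Base rate for 90.27 is 2.5%.
Origin Seray qualifies under the Astovia–Seray agreement and 90.27 is covered: preferential rate Free applies instead.
The additional-duty order on 90.27 targets Merland, not Seray; it does not apply.
Duty = €451,394.40 × 0% = €0.00.
Line 3 (27.33, Seray, 732 kg, €19,156.44):
Base rate for 27.33 is €6.44/kg.
Origin Seray qualifies under the Astovia–Seray agreement and 27.33 is covered: preferential rate Free applies instead.
The additional-duty order on 27.33 targets Merland, not Seray; it does not apply.
Duty = €19,156.44 × 0% = €0.00.
Total = €10,332.47 + €0.00 + €0.00 = €10,332.47.

€10,332.47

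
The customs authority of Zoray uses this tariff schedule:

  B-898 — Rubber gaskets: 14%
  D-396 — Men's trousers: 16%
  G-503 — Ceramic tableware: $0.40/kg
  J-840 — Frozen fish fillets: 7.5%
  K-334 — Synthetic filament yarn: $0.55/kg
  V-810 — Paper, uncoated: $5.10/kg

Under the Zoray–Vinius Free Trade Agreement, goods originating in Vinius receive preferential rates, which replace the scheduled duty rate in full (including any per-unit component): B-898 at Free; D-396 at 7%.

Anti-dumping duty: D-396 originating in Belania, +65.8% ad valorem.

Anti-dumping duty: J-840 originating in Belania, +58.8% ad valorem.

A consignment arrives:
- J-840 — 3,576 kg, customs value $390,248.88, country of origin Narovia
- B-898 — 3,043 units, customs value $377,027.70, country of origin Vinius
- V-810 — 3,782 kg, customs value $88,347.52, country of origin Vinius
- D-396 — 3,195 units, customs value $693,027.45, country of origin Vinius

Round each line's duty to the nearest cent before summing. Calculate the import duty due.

Line 1 (J-840, Narovia, 3,576 kg, $390,248.88):
Base rate for J-840 is 7.5%.
The additional-duty order on J-840 targets Belania, not Narovia; it does not apply.
Duty = $390,248.88 × 7.5% = $29,268.67.
Line 2 (B-898, Vinius, 3,043 units, $377,027.70):
Base rate for B-898 is 14%.
Origin Vinius qualifies under the Zoray–Vinius agreement and B-898 is covered: preferential rate Free applies instead.
Duty = $377,027.70 × 0% = $0.00.
Line 3 (V-810, Vinius, 3,782 kg, $88,347.52):
Base rate for V-810 is $5.10/kg.
Origin Vinius is the FTA partner but V-810 is not on the preference list; base rate stands.
Duty = 3,782 × $5.10 = $19,288.20.
Line 4 (D-396, Vinius, 3,195 units, $693,027.45):
Base rate for D-396 is 16%.
Origin Vinius qualifies under the Zoray–Vinius agreement and D-396 is covered: preferential rate 7% applies instead.
The additional-duty order on D-396 targets Belania, not Vinius; it does not apply.
Duty = $693,027.45 × 7% = $48,511.92.
Total = $29,268.67 + $0.00 + $19,288.20 + $48,511.92 = $97,068.79.

$97,068.79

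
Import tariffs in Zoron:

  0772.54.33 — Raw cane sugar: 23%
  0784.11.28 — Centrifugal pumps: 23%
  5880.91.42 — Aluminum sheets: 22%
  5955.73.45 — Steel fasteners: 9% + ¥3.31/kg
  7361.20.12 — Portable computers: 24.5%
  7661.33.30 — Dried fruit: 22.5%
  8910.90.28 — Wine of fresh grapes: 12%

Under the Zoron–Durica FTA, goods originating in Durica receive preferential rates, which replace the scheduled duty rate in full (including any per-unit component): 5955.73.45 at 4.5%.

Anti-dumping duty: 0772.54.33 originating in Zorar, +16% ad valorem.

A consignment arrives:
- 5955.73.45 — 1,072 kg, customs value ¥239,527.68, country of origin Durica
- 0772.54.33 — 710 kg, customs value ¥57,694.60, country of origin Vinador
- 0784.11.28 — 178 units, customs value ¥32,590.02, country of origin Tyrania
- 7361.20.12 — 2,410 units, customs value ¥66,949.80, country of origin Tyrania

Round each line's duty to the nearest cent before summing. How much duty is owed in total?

Line 1 (5955.73.45, Durica, 1,072 kg, ¥239,527.68):
Base rate for 5955.73.45 is 9% + ¥3.31/kg.
Origin Durica qualifies under the Zoron–Durica agreement and 5955.73.45 is covered: preferential rate 4.5% applies instead.
Duty = ¥239,527.68 × 4.5% = ¥10,778.75.
Line 2 (0772.54.33, Vinador, 710 kg, ¥57,694.60):
Base rate for 0772.54.33 is 23%.
The additional-duty order on 0772.54.33 targets Zorar, not Vinador; it does not apply.
Duty = ¥57,694.60 × 23% = ¥13,269.76.
Line 3 (0784.11.28, Tyrania, 178 units, ¥32,590.02):
Base rate for 0784.11.28 is 23%.
Duty = ¥32,590.02 × 23% = ¥7,495.70.
Line 4 (7361.20.12, Tyrania, 2,410 units, ¥66,949.80):
Base rate for 7361.20.12 is 24.5%.
Duty = ¥66,949.80 × 24.5% = ¥16,402.70.
Total = ¥10,778.75 + ¥13,269.76 + ¥7,495.70 + ¥16,402.70 = ¥47,946.91.

¥47,946.91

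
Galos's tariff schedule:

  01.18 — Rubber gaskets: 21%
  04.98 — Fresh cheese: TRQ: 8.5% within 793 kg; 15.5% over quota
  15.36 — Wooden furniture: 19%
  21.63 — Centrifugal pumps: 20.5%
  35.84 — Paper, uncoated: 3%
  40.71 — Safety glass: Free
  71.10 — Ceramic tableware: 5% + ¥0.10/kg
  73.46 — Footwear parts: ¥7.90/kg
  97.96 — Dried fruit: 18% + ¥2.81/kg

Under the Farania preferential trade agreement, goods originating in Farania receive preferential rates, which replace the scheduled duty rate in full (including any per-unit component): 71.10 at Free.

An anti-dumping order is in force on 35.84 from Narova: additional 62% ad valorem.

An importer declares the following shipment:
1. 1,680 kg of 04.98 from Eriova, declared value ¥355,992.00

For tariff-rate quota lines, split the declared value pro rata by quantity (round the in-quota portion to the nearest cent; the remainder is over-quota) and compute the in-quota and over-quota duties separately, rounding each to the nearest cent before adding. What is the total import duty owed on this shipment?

¥43,416.19

Line 1 (04.98, Eriova, 1,680 kg, ¥355,992.00):
Code 04.98 is under a tariff-rate quota (threshold 793 kg). In-quota: 793 kg at 8.5%; over-quota: 887 kg at 15.5%.
Pro-rata value split: in-quota = ¥355,992.00 × 793/1,680 = ¥168,036.70; over-quota = ¥355,992.00 − ¥168,036.70 = ¥187,955.30.
In-quota duty = ¥168,036.70 × 8.5% = ¥14,283.12. Over-quota duty = ¥187,955.30 × 15.5% = ¥29,133.07.
Line duty = ¥14,283.12 + ¥29,133.07 = ¥43,416.19.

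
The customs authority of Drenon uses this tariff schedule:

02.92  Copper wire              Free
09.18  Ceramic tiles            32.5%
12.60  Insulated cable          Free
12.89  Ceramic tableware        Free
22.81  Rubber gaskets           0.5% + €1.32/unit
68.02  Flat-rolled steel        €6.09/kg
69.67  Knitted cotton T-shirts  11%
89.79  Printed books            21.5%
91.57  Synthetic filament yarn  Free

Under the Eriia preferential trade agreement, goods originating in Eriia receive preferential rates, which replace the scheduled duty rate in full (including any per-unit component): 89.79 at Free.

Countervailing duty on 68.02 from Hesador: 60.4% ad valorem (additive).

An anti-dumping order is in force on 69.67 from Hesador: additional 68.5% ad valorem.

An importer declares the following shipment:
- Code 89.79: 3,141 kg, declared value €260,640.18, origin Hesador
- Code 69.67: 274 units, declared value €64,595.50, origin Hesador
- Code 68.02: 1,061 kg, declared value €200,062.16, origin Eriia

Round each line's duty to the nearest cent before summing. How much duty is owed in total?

€113,852.55

Line 1 (89.79, Hesador, 3,141 kg, €260,640.18):
Base rate for 89.79 is 21.5%.
89.79 has an FTA preferential rate, but origin Hesador is not Eriia; base rate stands.
Duty = €260,640.18 × 21.5% = €56,037.64.
Line 2 (69.67, Hesador, 274 units, €64,595.50):
Base rate for 69.67 is 11%.
Additional duty on 69.67 from Hesador: +68.5%. Applied ad valorem rate: 11% + 68.5% = 79.5%.
Duty = €64,595.50 × 79.5% = €51,353.42.
Line 3 (68.02, Eriia, 1,061 kg, €200,062.16):
Base rate for 68.02 is €6.09/kg.
Origin Eriia is the FTA partner but 68.02 is not on the preference list; base rate stands.
The additional-duty order on 68.02 targets Hesador, not Eriia; it does not apply.
Duty = 1,061 × €6.09 = €6,461.49.
Total = €56,037.64 + €51,353.42 + €6,461.49 = €113,852.55.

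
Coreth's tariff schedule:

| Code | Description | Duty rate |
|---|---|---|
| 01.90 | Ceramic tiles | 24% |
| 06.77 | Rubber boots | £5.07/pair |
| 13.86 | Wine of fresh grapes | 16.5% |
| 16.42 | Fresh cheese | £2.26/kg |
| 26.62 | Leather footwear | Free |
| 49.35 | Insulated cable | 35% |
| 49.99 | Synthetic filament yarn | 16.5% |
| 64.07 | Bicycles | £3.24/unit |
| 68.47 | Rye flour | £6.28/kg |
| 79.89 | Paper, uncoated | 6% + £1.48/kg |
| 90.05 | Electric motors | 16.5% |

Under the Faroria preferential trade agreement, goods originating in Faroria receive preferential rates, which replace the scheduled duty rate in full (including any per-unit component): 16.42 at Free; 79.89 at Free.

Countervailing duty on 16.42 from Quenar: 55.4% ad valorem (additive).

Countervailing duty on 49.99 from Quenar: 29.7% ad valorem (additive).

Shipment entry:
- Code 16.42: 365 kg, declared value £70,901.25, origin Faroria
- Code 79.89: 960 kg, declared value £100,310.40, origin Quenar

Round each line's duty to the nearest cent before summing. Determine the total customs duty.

£7,439.42

Line 1 (16.42, Faroria, 365 kg, £70,901.25):
Base rate for 16.42 is £2.26/kg.
Origin Faroria qualifies under the Coreth–Faroria agreement and 16.42 is covered: preferential rate Free applies instead.
The additional-duty order on 16.42 targets Quenar, not Faroria; it does not apply.
Duty = £70,901.25 × 0% = £0.00.
Line 2 (79.89, Quenar, 960 kg, £100,310.40):
Base rate for 79.89 is 6% + £1.48/kg.
79.89 has an FTA preferential rate, but origin Quenar is not Faroria; base rate stands.
Duty = £100,310.40 × 6% + 960 × £1.48 = £7,439.42.
Total = £0.00 + £7,439.42 = £7,439.42.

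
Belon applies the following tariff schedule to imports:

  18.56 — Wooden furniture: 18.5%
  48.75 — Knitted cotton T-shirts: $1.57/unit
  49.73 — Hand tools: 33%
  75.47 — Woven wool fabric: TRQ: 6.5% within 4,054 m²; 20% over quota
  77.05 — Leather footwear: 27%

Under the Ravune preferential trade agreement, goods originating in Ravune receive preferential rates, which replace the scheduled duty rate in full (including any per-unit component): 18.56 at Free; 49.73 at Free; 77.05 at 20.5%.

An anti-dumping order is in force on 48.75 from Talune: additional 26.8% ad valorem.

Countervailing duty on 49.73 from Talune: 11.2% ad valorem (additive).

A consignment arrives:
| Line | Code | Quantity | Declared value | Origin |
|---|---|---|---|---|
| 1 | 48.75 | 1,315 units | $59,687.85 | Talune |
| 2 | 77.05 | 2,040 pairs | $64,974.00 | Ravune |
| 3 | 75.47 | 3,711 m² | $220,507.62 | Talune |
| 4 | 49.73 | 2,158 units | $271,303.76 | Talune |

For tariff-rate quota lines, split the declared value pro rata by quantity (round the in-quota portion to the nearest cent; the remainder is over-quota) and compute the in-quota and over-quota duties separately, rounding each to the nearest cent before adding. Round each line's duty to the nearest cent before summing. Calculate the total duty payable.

$165,629.82

Line 1 (48.75, Talune, 1,315 units, $59,687.85):
Base rate for 48.75 is $1.57/unit.
Additional duty on 48.75 from Talune: +26.8% ad valorem. Applied ad valorem rate = 26.8%.
Duty = $59,687.85 × 26.8% + 1,315 × $1.57 = $18,060.89.
Line 2 (77.05, Ravune, 2,040 pairs, $64,974.00):
Base rate for 77.05 is 27%.
Origin Ravune qualifies under the Belon–Ravune agreement and 77.05 is covered: preferential rate 20.5% applies instead.
Duty = $64,974.00 × 20.5% = $13,319.67.
Line 3 (75.47, Talune, 3,711 m², $220,507.62):
Code 75.47 is under a tariff-rate quota (threshold 4,054 m²). Quantity 3,711 m² is within the quota, so the in-quota rate 6.5% applies to the full value.
Duty = $220,507.62 × 6.5% = $14,333.00.
Line 4 (49.73, Talune, 2,158 units, $271,303.76):
Base rate for 49.73 is 33%.
49.73 has an FTA preferential rate, but origin Talune is not Ravune; base rate stands.
Additional duty on 49.73 from Talune: +11.2%. Applied ad valorem rate: 33% + 11.2% = 44.2%.
Duty = $271,303.76 × 44.2% = $119,916.26.
Total = $18,060.89 + $13,319.67 + $14,333.00 + $119,916.26 = $165,629.82.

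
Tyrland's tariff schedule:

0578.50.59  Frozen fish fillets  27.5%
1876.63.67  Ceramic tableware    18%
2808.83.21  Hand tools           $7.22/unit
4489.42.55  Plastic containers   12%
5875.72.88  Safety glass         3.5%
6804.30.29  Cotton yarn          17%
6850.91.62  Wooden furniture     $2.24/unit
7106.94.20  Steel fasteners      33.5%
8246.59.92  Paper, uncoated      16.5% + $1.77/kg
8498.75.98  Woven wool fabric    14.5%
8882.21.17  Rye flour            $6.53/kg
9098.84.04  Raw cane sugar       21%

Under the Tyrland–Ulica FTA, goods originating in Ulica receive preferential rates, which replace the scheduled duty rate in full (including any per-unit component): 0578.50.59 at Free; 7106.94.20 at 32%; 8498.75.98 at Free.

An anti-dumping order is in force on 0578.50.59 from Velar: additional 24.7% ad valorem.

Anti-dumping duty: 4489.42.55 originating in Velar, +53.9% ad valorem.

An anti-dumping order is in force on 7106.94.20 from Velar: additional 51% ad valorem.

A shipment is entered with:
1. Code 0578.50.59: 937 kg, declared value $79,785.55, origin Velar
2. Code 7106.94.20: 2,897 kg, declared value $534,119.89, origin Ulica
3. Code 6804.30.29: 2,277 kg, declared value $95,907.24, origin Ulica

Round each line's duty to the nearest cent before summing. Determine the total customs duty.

Line 1 (0578.50.59, Velar, 937 kg, $79,785.55):
Base rate for 0578.50.59 is 27.5%.
0578.50.59 has an FTA preferential rate, but origin Velar is not Ulica; base rate stands.
Additional duty on 0578.50.59 from Velar: +24.7%. Applied ad valorem rate: 27.5% + 24.7% = 52.2%.
Duty = $79,785.55 × 52.2% = $41,648.06.
Line 2 (7106.94.20, Ulica, 2,897 kg, $534,119.89):
Base rate for 7106.94.20 is 33.5%.
Origin Ulica qualifies under the Tyrland–Ulica agreement and 7106.94.20 is covered: preferential rate 32% applies instead.
The additional-duty order on 7106.94.20 targets Velar, not Ulica; it does not apply.
Duty = $534,119.89 × 32% = $170,918.36.
Line 3 (6804.30.29, Ulica, 2,277 kg, $95,907.24):
Base rate for 6804.30.29 is 17%.
Origin Ulica is the FTA partner but 6804.30.29 is not on the preference list; base rate stands.
Duty = $95,907.24 × 17% = $16,304.23.
Total = $41,648.06 + $170,918.36 + $16,304.23 = $228,870.65.

$228,870.65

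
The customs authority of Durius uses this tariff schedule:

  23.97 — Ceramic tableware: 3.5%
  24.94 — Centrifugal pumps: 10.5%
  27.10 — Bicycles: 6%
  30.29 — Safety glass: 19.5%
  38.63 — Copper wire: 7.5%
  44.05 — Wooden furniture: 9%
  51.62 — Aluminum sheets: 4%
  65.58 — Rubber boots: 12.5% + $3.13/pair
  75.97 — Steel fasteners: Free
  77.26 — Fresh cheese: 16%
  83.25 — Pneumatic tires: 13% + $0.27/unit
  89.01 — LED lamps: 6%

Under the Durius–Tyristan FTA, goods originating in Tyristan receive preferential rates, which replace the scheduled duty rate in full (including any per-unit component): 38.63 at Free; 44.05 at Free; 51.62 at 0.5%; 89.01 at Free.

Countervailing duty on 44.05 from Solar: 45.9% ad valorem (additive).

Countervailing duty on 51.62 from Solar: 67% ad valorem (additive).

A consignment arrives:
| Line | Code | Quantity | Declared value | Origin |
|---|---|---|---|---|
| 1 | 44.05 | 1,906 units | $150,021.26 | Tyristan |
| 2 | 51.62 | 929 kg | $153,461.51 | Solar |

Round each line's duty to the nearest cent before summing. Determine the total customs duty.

Line 1 (44.05, Tyristan, 1,906 units, $150,021.26):
Base rate for 44.05 is 9%.
Origin Tyristan qualifies under the Durius–Tyristan agreement and 44.05 is covered: preferential rate Free applies instead.
The additional-duty order on 44.05 targets Solar, not Tyristan; it does not apply.
Duty = $150,021.26 × 0% = $0.00.
Line 2 (51.62, Solar, 929 kg, $153,461.51):
Base rate for 51.62 is 4%.
51.62 has an FTA preferential rate, but origin Solar is not Tyristan; base rate stands.
Additional duty on 51.62 from Solar: +67%. Applied ad valorem rate: 4% + 67% = 71%.
Duty = $153,461.51 × 71% = $108,957.67.
Total = $0.00 + $108,957.67 = $108,957.67.

$108,957.67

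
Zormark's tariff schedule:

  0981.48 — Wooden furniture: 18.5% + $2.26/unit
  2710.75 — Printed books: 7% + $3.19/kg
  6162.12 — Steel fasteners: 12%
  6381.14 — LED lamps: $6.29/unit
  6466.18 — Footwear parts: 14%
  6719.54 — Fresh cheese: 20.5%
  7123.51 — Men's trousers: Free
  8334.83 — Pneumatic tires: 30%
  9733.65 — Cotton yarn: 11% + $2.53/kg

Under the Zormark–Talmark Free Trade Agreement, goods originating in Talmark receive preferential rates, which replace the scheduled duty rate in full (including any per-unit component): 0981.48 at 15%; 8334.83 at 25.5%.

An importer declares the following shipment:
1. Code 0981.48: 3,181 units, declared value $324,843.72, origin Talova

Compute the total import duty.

$67,285.15

Line 1 (0981.48, Talova, 3,181 units, $324,843.72):
Base rate for 0981.48 is 18.5% + $2.26/unit.
0981.48 has an FTA preferential rate, but origin Talova is not Talmark; base rate stands.
Duty = $324,843.72 × 18.5% + 3,181 × $2.26 = $67,285.15.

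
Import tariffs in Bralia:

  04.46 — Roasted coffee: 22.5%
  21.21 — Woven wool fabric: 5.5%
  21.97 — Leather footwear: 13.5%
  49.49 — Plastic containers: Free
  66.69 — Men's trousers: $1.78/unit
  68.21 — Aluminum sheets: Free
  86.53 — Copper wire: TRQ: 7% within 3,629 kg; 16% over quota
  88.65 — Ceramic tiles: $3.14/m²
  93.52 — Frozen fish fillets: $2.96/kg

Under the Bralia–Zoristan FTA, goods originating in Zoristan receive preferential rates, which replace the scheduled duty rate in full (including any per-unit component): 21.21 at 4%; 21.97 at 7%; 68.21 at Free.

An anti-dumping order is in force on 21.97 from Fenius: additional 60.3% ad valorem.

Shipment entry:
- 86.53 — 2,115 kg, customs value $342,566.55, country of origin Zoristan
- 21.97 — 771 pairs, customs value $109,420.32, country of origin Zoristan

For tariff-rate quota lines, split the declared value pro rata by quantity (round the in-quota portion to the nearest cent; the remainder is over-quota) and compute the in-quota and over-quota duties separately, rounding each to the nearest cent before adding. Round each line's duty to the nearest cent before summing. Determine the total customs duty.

$31,639.08

Line 1 (86.53, Zoristan, 2,115 kg, $342,566.55):
Code 86.53 is under a tariff-rate quota (threshold 3,629 kg). Quantity 2,115 kg is within the quota, so the in-quota rate 7% applies to the full value.
Duty = $342,566.55 × 7% = $23,979.66.
Line 2 (21.97, Zoristan, 771 pairs, $109,420.32):
Base rate for 21.97 is 13.5%.
Origin Zoristan qualifies under the Bralia–Zoristan agreement and 21.97 is covered: preferential rate 7% applies instead.
The additional-duty order on 21.97 targets Fenius, not Zoristan; it does not apply.
Duty = $109,420.32 × 7% = $7,659.42.
Total = $23,979.66 + $7,659.42 = $31,639.08.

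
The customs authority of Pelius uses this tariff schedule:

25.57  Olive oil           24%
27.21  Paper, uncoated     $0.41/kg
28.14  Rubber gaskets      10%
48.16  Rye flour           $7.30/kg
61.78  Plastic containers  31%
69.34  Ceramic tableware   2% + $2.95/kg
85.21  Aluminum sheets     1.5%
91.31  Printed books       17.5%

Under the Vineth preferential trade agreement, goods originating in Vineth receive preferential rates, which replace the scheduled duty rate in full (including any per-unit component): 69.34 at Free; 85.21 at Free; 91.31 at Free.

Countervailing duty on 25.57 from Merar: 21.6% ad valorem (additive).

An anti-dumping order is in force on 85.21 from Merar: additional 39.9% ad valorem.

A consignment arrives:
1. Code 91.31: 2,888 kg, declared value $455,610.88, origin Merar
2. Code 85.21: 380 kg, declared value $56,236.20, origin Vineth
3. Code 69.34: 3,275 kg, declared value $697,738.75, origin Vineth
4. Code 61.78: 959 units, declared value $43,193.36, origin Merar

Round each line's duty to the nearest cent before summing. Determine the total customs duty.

$93,121.84

Line 1 (91.31, Merar, 2,888 kg, $455,610.88):
Base rate for 91.31 is 17.5%.
91.31 has an FTA preferential rate, but origin Merar is not Vineth; base rate stands.
Duty = $455,610.88 × 17.5% = $79,731.90.
Line 2 (85.21, Vineth, 380 kg, $56,236.20):
Base rate for 85.21 is 1.5%.
Origin Vineth qualifies under the Pelius–Vineth agreement and 85.21 is covered: preferential rate Free applies instead.
The additional-duty order on 85.21 targets Merar, not Vineth; it does not apply.
Duty = $56,236.20 × 0% = $0.00.
Line 3 (69.34, Vineth, 3,275 kg, $697,738.75):
Base rate for 69.34 is 2% + $2.95/kg.
Origin Vineth qualifies under the Pelius–Vineth agreement and 69.34 is covered: preferential rate Free applies instead.
Duty = $697,738.75 × 0% = $0.00.
Line 4 (61.78, Merar, 959 units, $43,193.36):
Base rate for 61.78 is 31%.
Duty = $43,193.36 × 31% = $13,389.94.
Total = $79,731.90 + $0.00 + $0.00 + $13,389.94 = $93,121.84.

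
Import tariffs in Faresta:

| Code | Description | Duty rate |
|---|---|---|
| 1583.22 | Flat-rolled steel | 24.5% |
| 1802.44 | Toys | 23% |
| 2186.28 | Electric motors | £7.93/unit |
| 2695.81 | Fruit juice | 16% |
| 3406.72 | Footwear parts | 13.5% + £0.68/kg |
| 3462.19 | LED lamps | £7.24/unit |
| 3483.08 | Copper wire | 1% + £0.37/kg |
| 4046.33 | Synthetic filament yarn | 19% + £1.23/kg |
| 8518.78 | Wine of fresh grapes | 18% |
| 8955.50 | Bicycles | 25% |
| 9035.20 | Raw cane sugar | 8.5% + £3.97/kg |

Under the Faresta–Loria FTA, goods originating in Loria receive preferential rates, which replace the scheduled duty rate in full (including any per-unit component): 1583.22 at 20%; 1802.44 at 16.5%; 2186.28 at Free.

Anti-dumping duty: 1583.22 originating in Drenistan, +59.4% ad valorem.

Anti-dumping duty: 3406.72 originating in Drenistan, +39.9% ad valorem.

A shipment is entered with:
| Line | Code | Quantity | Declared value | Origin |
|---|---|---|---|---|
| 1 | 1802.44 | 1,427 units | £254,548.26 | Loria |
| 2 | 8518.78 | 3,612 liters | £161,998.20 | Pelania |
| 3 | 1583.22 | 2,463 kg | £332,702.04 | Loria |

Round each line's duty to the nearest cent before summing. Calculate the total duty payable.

£137,700.55

Line 1 (1802.44, Loria, 1,427 units, £254,548.26):
Base rate for 1802.44 is 23%.
Origin Loria qualifies under the Faresta–Loria agreement and 1802.44 is covered: preferential rate 16.5% applies instead.
Duty = £254,548.26 × 16.5% = £42,000.46.
Line 2 (8518.78, Pelania, 3,612 liters, £161,998.20):
Base rate for 8518.78 is 18%.
Duty = £161,998.20 × 18% = £29,159.68.
Line 3 (1583.22, Loria, 2,463 kg, £332,702.04):
Base rate for 1583.22 is 24.5%.
Origin Loria qualifies under the Faresta–Loria agreement and 1583.22 is covered: preferential rate 20% applies instead.
The additional-duty order on 1583.22 targets Drenistan, not Loria; it does not apply.
Duty = £332,702.04 × 20% = £66,540.41.
Total = £42,000.46 + £29,159.68 + £66,540.41 = £137,700.55.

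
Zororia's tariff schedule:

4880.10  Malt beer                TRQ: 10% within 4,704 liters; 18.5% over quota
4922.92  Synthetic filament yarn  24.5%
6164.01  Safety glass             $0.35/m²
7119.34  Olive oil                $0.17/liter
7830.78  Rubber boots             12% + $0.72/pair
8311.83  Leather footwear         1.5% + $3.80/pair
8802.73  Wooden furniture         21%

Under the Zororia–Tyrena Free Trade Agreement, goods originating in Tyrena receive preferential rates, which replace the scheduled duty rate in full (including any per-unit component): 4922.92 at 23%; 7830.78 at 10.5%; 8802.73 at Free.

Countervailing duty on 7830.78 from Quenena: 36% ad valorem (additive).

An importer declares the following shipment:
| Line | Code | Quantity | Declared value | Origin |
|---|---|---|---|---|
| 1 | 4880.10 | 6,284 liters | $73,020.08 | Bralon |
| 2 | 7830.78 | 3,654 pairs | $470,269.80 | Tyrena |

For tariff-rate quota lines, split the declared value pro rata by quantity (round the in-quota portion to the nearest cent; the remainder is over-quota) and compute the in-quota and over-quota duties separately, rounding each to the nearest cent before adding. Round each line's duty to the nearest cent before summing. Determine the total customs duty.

Line 1 (4880.10, Bralon, 6,284 liters, $73,020.08):
Code 4880.10 is under a tariff-rate quota (threshold 4,704 liters). In-quota: 4,704 liters at 10%; over-quota: 1,580 liters at 18.5%.
Pro-rata value split: in-quota = $73,020.08 × 4,704/6,284 = $54,660.48; over-quota = $73,020.08 − $54,660.48 = $18,359.60.
In-quota duty = $54,660.48 × 10% = $5,466.05. Over-quota duty = $18,359.60 × 18.5% = $3,396.53.
Line duty = $5,466.05 + $3,396.53 = $8,862.58.
Line 2 (7830.78, Tyrena, 3,654 pairs, $470,269.80):
Base rate for 7830.78 is 12% + $0.72/pair.
Origin Tyrena qualifies under the Zororia–Tyrena agreement and 7830.78 is covered: preferential rate 10.5% applies instead.
The additional-duty order on 7830.78 targets Quenena, not Tyrena; it does not apply.
Duty = $470,269.80 × 10.5% = $49,378.33.
Total = $8,862.58 + $49,378.33 = $58,240.91.

$58,240.91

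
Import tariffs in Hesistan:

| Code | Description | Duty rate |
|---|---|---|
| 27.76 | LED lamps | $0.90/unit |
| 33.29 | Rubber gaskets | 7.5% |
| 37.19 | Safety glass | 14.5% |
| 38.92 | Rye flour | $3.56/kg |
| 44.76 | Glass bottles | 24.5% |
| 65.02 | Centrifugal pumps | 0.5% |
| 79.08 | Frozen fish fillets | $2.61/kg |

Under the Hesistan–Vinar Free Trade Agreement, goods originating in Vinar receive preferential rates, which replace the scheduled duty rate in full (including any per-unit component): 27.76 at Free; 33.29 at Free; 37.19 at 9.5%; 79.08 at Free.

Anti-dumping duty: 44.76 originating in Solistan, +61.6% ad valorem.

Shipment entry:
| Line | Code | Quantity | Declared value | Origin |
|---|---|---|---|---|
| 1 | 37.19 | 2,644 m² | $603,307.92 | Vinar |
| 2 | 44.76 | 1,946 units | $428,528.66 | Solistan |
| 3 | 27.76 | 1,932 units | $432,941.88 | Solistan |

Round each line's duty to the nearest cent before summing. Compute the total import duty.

$428,016.23

Line 1 (37.19, Vinar, 2,644 m², $603,307.92):
Base rate for 37.19 is 14.5%.
Origin Vinar qualifies under the Hesistan–Vinar agreement and 37.19 is covered: preferential rate 9.5% applies instead.
Duty = $603,307.92 × 9.5% = $57,314.25.
Line 2 (44.76, Solistan, 1,946 units, $428,528.66):
Base rate for 44.76 is 24.5%.
Additional duty on 44.76 from Solistan: +61.6%. Applied ad valorem rate: 24.5% + 61.6% = 86.1%.
Duty = $428,528.66 × 86.1% = $368,963.18.
Line 3 (27.76, Solistan, 1,932 units, $432,941.88):
Base rate for 27.76 is $0.90/unit.
27.76 has an FTA preferential rate, but origin Solistan is not Vinar; base rate stands.
Duty = 1,932 × $0.90 = $1,738.80.
Total = $57,314.25 + $368,963.18 + $1,738.80 = $428,016.23.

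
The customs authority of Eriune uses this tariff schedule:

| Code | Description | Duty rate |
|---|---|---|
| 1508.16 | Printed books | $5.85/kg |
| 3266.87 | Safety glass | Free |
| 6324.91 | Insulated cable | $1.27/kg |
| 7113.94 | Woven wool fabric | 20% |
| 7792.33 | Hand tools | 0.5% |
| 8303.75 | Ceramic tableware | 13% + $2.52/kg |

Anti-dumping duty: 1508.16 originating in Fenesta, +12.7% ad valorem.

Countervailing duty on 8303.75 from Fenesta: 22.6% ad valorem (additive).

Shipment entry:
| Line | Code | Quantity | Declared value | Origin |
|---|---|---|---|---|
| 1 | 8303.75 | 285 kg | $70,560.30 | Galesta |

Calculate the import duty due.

Line 1 (8303.75, Galesta, 285 kg, $70,560.30):
Base rate for 8303.75 is 13% + $2.52/kg.
The additional-duty order on 8303.75 targets Fenesta, not Galesta; it does not apply.
Duty = $70,560.30 × 13% + 285 × $2.52 = $9,891.04.

$9,891.04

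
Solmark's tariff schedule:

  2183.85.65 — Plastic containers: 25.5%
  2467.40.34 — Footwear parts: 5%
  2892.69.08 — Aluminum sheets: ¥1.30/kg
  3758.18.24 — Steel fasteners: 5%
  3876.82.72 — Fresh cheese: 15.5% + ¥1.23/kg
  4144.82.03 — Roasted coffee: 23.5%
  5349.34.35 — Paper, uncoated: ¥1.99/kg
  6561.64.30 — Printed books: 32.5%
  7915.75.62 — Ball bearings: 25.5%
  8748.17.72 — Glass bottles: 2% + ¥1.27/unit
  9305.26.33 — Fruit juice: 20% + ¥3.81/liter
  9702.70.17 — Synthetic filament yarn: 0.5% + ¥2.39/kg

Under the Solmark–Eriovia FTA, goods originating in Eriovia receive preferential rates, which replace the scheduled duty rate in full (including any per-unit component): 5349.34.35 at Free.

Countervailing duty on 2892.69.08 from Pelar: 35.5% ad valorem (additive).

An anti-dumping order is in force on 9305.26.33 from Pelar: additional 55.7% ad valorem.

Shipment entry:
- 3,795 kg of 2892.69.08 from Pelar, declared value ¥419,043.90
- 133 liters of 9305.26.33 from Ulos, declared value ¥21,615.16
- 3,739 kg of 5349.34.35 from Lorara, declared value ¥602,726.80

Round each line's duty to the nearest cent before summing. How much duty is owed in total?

¥165,964.45

Line 1 (2892.69.08, Pelar, 3,795 kg, ¥419,043.90):
Base rate for 2892.69.08 is ¥1.30/kg.
Additional duty on 2892.69.08 from Pelar: +35.5% ad valorem. Applied ad valorem rate = 35.5%.
Duty = ¥419,043.90 × 35.5% + 3,795 × ¥1.30 = ¥153,694.08.
Line 2 (9305.26.33, Ulos, 133 liters, ¥21,615.16):
Base rate for 9305.26.33 is 20% + ¥3.81/liter.
The additional-duty order on 9305.26.33 targets Pelar, not Ulos; it does not apply.
Duty = ¥21,615.16 × 20% + 133 × ¥3.81 = ¥4,829.76.
Line 3 (5349.34.35, Lorara, 3,739 kg, ¥602,726.80):
Base rate for 5349.34.35 is ¥1.99/kg.
5349.34.35 has an FTA preferential rate, but origin Lorara is not Eriovia; base rate stands.
Duty = 3,739 × ¥1.99 = ¥7,440.61.
Total = ¥153,694.08 + ¥4,829.76 + ¥7,440.61 = ¥165,964.45.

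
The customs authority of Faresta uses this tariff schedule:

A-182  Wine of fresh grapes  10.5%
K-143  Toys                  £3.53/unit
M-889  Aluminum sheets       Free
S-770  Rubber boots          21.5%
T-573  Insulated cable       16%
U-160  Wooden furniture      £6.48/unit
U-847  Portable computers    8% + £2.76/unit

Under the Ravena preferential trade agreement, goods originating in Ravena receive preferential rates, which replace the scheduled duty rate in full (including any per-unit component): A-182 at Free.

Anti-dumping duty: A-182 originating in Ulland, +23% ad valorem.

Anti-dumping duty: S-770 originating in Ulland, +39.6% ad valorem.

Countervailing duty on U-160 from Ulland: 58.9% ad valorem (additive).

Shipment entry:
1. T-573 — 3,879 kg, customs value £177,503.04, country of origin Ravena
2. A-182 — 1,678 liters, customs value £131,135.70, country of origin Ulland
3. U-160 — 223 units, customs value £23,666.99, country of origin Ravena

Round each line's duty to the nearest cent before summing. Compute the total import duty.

Line 1 (T-573, Ravena, 3,879 kg, £177,503.04):
Base rate for T-573 is 16%.
Origin Ravena is the FTA partner but T-573 is not on the preference list; base rate stands.
Duty = £177,503.04 × 16% = £28,400.49.
Line 2 (A-182, Ulland, 1,678 liters, £131,135.70):
Base rate for A-182 is 10.5%.
A-182 has an FTA preferential rate, but origin Ulland is not Ravena; base rate stands.
Additional duty on A-182 from Ulland: +23%. Applied ad valorem rate: 10.5% + 23% = 33.5%.
Duty = £131,135.70 × 33.5% = £43,930.46.
Line 3 (U-160, Ravena, 223 units, £23,666.99):
Base rate for U-160 is £6.48/unit.
Origin Ravena is the FTA partner but U-160 is not on the preference list; base rate stands.
The additional-duty order on U-160 targets Ulland, not Ravena; it does not apply.
Duty = 223 × £6.48 = £1,445.04.
Total = £28,400.49 + £43,930.46 + £1,445.04 = £73,775.99.

£73,775.99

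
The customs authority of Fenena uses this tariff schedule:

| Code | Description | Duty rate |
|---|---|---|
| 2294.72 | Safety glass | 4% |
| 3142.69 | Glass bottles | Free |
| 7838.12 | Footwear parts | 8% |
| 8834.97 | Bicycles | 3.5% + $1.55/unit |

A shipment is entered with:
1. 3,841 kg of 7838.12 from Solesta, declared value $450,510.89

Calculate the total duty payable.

$36,040.87

Line 1 (7838.12, Solesta, 3,841 kg, $450,510.89):
Base rate for 7838.12 is 8%.
Duty = $450,510.89 × 8% = $36,040.87.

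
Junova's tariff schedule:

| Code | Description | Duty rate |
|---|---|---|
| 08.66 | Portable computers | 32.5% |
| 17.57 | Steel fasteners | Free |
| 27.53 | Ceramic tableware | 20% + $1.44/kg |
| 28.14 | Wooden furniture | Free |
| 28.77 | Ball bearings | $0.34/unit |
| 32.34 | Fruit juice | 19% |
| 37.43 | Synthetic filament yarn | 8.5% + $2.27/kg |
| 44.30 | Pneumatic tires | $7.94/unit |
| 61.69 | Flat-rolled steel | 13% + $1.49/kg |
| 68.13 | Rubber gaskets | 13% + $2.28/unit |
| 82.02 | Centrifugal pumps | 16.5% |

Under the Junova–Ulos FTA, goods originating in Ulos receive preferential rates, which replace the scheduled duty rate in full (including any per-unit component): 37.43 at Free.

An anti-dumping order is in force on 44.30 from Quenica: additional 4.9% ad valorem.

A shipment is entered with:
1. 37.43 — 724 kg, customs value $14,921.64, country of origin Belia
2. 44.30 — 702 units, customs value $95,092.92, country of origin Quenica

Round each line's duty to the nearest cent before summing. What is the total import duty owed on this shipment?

$13,145.25

Line 1 (37.43, Belia, 724 kg, $14,921.64):
Base rate for 37.43 is 8.5% + $2.27/kg.
37.43 has an FTA preferential rate, but origin Belia is not Ulos; base rate stands.
Duty = $14,921.64 × 8.5% + 724 × $2.27 = $2,911.82.
Line 2 (44.30, Quenica, 702 units, $95,092.92):
Base rate for 44.30 is $7.94/unit.
Additional duty on 44.30 from Quenica: +4.9% ad valorem. Applied ad valorem rate = 4.9%.
Duty = $95,092.92 × 4.9% + 702 × $7.94 = $10,233.43.
Total = $2,911.82 + $10,233.43 = $13,145.25.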